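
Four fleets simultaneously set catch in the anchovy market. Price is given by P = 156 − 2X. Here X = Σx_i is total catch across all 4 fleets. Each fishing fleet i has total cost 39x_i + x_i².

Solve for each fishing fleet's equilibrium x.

A representative fishing fleet's profit is π_i = x_i(156 − 2X) − 39x_i − x_i², with X = x_i + Σ_{j≠i} x_j.
First-order condition: 117 − 6x_i − 2Σ_{j≠i} x_j = 0.
Imposing symmetry (x_j = x for all j) turns Σ_{j≠i} x_j into 3x, so 117 = 12x and x = 9.75.

9.75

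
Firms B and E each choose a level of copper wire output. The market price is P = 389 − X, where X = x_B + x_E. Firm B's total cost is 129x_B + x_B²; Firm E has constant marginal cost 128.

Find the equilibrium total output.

Firm B's profit: π = x_B(389 − (x_B + x_E)) − 129x_B − x_B².
∂π/∂x_B = 260 − 4x_B − x_E = 0, so x_B = 65 − 0.25x_E.
For E: ∂π/∂x_E = 261 − 2x_E − x_B = 0 ⇒ x_E = 130.5 − 0.5x_B.
Substituting the second reaction function into the first: x_B = 65 − 0.25(130.5 − 0.5x_B), which gives 0.875x_B = 32.375 ⇒ x_B = 37.
Then x_E = 130.5 − 0.5·37 = 112.
Total output: 37 + 112 = 149.

149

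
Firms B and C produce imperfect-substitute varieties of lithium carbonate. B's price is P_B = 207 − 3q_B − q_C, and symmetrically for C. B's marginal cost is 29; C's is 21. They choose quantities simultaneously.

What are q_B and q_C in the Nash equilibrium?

25.2, 26.8

Firm B's profit: π = q_B(207 − 3q_B − q_C) − 29q_B.
∂π/∂q_B = 178 − 6q_B − q_C = 0 ⇒ q_B = 89/3 − (1/6)q_C.
Similarly q_C = 31 − (1/6)q_B.
Solving the two reaction functions simultaneously: (1 − (−1/6)(−1/6))q_B = 89/3 − (1/6)·31, so (35/36)q_B = 24.5 and q_B = 25.2.
Then q_C = 31 − (1/6)·25.2 = 26.8.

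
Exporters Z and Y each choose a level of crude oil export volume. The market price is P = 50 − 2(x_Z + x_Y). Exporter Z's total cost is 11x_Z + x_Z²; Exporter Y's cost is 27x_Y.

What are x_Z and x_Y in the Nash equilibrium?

Exporter Z's profit: π = x_Z(50 − 2(x_Z + x_Y)) − 11x_Z − x_Z².
∂π/∂x_Z = 39 − 6x_Z − 2x_Y = 0, so x_Z = 6.5 − (1/3)x_Y.
For Y: ∂π/∂x_Y = 23 − 4x_Y − 2x_Z = 0 ⇒ x_Y = 5.75 − 0.5x_Z.
Solving the two reaction functions simultaneously: (1 − (−1/3)(−0.5))x_Z = 6.5 − (1/3)·5.75, so (5/6)x_Z = 55/12 and x_Z = 5.5.
Then x_Y = 5.75 − 0.5·5.5 = 3.

5.5, 3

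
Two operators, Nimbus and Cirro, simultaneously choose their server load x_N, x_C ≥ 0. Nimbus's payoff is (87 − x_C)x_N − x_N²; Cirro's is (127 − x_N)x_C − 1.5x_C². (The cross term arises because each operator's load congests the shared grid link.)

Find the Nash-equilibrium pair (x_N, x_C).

Expanding Nimbus's payoff: 87x_N − x_Cx_N − x_N².
∂π/∂x_N = 87 − x_C − 2x_N = 0, so x_N = 43.5 − 0.5x_C.
Likewise for Cirro: x_C = 127/3 − (1/3)x_N.
Plugging x_C into Nimbus's best response: x_N = 43.5 − 0.5(127/3 − (1/3)x_N) ⇒ (5/6)x_N = 67/3, so x_N = 26.8.
Then x_C = 127/3 − (1/3)·26.8 = 33.4.

26.8, 33.4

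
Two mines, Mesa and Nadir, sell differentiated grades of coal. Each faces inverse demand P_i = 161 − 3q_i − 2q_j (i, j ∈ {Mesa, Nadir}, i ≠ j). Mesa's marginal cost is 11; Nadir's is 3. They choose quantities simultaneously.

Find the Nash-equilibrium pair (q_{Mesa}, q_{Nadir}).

Mine Mesa's profit: π = q_{Mesa}(161 − 3q_{Mesa} − 2q_{Nadir}) − 11q_{Mesa}.
∂π/∂q_{Mesa} = 150 − 6q_{Mesa} − 2q_{Nadir} = 0 ⇒ q_{Mesa} = 25 − (1/3)q_{Nadir}.
Similarly q_{Nadir} = 79/3 − (1/3)q_{Mesa}.
Solving the two reaction functions simultaneously: (1 − (−1/3)(−1/3))q_{Mesa} = 25 − (1/3)·(79/3), so (8/9)q_{Mesa} = 146/9 and q_{Mesa} = 18.25.
Then q_{Nadir} = 79/3 − (1/3)·18.25 = 20.25.

18.25, 20.25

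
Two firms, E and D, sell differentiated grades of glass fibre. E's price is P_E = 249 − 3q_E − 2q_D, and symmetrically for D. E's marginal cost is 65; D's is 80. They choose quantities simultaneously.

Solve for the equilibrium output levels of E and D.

Firm E's profit: π = q_E(249 − 3q_E − 2q_D) − 65q_E.
∂π/∂q_E = 184 − 6q_E − 2q_D = 0 ⇒ q_E = 92/3 − (1/3)q_D.
Similarly q_D = 169/6 − (1/3)q_E.
Substituting the second reaction function into the first: q_E = 92/3 − (1/3)(169/6 − (1/3)q_E), which gives (8/9)q_E = 383/18 ⇒ q_E = 23.9375.
Then q_D = 169/6 − (1/3)·23.9375 = 20.1875.

23.9375, 20.1875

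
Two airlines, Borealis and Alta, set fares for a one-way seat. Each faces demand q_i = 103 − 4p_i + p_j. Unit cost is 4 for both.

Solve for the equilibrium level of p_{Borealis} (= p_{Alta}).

17

Borealis's profit: π = (p_{Borealis} − 4)(103 − 4p_{Borealis} + p_{Alta}).
∂π/∂p_{Borealis} = 119 − 8p_{Borealis} + p_{Alta} = 0 ⇒ p_{Borealis} = 14.875 + 0.125p_{Alta}.
Setting p_{Borealis} = p_{Alta} in the reaction function: p_{Borealis} = 14.875 + 0.125p_{Borealis}, so p_{Borealis} = 14.875 / 0.875 = 17.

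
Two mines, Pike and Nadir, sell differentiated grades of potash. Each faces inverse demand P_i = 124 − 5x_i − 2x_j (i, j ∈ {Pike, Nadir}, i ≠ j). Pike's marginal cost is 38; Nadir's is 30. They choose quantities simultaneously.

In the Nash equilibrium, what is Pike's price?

73

Mine Pike's profit: π = x_{Pike}(124 − 5x_{Pike} − 2x_{Nadir}) − 38x_{Pike}.
∂π/∂x_{Pike} = 86 − 10x_{Pike} − 2x_{Nadir} = 0 ⇒ x_{Pike} = 8.6 − 0.2x_{Nadir}.
Similarly x_{Nadir} = 9.4 − 0.2x_{Pike}.
Solving the two reaction functions simultaneously: (1 − (−0.2)(−0.2))x_{Pike} = 8.6 − 0.2·9.4, so 0.96x_{Pike} = 6.72 and x_{Pike} = 7.
Then x_{Nadir} = 9.4 − 0.2·7 = 8.
P_{Pike} = 124 − 5·7 − 2·8 = 73.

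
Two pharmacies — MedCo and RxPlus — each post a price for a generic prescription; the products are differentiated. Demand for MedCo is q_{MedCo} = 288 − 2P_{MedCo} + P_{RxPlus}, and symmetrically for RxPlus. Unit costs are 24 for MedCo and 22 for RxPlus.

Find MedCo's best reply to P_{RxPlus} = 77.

103.25

MedCo's profit: π = (P_{MedCo} − 24)(288 − 2P_{MedCo} + P_{RxPlus}).
∂π/∂P_{MedCo} = 336 − 4P_{MedCo} + P_{RxPlus} = 0 ⇒ P_{MedCo} = 84 + 0.25P_{RxPlus}.
At P_{RxPlus} = 77: P_{MedCo} = 84 + 0.25·77 = 103.25.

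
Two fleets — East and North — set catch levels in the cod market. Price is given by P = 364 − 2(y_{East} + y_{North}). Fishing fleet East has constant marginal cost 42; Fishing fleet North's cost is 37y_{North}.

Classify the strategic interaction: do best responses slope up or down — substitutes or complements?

Fishing fleet East's profit: π = y_{East}(364 − 2(y_{East} + y_{North})) − 42y_{East}.
∂π/∂y_{East} = 322 − 4y_{East} − 2y_{North} = 0, so y_{East} = 80.5 − 0.5y_{North}.
The best-response slope dy_{East}/dy_{North} = −0.5 < 0: the reaction function is downward-sloping, so the choices are strategic substitutes.

strategic substitutes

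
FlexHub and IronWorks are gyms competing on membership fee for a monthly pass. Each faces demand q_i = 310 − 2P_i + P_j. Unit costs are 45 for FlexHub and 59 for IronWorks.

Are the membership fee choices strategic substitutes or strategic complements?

FlexHub's profit: π = (P_{FlexHub} − 45)(310 − 2P_{FlexHub} + P_{IronWorks}).
∂π/∂P_{FlexHub} = 400 − 4P_{FlexHub} + P_{IronWorks} = 0 ⇒ P_{FlexHub} = 100 + 0.25P_{IronWorks}.
The best-response slope dP_{FlexHub}/dP_{IronWorks} = 0.25 > 0: the reaction function is upward-sloping, so the choices are strategic complements.

strategic complements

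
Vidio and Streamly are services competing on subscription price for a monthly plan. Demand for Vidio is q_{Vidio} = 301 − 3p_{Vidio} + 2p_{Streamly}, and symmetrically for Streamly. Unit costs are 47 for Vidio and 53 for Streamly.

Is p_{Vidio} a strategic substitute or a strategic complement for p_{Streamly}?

strategic complements

Vidio's profit: π = (p_{Vidio} − 47)(301 − 3p_{Vidio} + 2p_{Streamly}).
∂π/∂p_{Vidio} = 442 − 6p_{Vidio} + 2p_{Streamly} = 0 ⇒ p_{Vidio} = 221/3 + (1/3)p_{Streamly}.
The best-response slope dp_{Vidio}/dp_{Streamly} = 1/3 > 0: the reaction function is upward-sloping, so the choices are strategic complements.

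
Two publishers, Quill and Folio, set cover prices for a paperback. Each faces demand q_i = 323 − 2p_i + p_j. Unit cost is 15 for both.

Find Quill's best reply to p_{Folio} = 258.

152.75

Quill's profit: π = (p_{Quill} − 15)(323 − 2p_{Quill} + p_{Folio}).
∂π/∂p_{Quill} = 353 − 4p_{Quill} + p_{Folio} = 0 ⇒ p_{Quill} = 88.25 + 0.25p_{Folio}.
At p_{Folio} = 258: p_{Quill} = 88.25 + 0.25·258 = 152.75.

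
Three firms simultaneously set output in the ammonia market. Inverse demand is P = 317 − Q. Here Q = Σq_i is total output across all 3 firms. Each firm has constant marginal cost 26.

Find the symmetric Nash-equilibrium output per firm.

72.75

A representative firm's profit is π_i = q_i(317 − Q) − 26q_i, with Q = q_i + Σ_{j≠i} q_j.
First-order condition: 291 − 2q_i − Σ_{j≠i} q_j = 0.
With identical firms, set every q_j = q: then 291 − 2q − 2q = 0, i.e. q = 291/4 = 72.75.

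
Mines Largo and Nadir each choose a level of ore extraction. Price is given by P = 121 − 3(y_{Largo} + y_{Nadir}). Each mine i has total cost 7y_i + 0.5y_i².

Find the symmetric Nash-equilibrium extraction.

Mine Largo's profit: π = y_{Largo}(121 − 3(y_{Largo} + y_{Nadir})) − 7y_{Largo} − 0.5y_{Largo}².
∂π/∂y_{Largo} = 114 − 7y_{Largo} − 3y_{Nadir} = 0, so y_{Largo} = 114/7 − (3/7)y_{Nadir}.
The game is symmetric, so in equilibrium y_{Nadir} = y_{Largo}: the reaction function gives (10/7)y_{Largo} = 114/7, hence y_{Largo} = 11.4.

11.4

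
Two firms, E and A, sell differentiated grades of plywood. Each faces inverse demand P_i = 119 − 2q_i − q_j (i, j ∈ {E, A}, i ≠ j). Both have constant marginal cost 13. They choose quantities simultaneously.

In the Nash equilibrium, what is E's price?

55.4

Firm E's profit: π = q_E(119 − 2q_E − q_A) − 13q_E.
∂π/∂q_E = 106 − 4q_E − q_A = 0 ⇒ q_E = 26.5 − 0.25q_A.
By symmetry q_A = q_E; substituting into the reaction function, 1.25q_E = 26.5 and q_E = 21.2.
P_E = 119 − 2·21.2 − 21.2 = 55.4.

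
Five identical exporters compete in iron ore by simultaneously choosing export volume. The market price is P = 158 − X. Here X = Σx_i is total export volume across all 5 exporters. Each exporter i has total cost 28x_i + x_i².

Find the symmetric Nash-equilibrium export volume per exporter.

16.25

A representative exporter's profit is π_i = x_i(158 − X) − 28x_i − x_i², with X = x_i + Σ_{j≠i} x_j.
First-order condition: 130 − 4x_i − Σ_{j≠i} x_j = 0.
In a symmetric equilibrium every exporter chooses the same x, so Σ_{j≠i} x_j = 4x. The condition becomes 130 − 8x = 0, giving x = 130/8 = 16.25.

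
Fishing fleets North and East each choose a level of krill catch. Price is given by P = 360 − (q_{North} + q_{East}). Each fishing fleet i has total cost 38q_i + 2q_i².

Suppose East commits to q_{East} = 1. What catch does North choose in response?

Fishing fleet North's profit: π = q_{North}(360 − (q_{North} + q_{East})) − 38q_{North} − 2q_{North}².
∂π/∂q_{North} = 322 − 6q_{North} − q_{East} = 0, so q_{North} = 161/3 − (1/6)q_{East}.
At q_{East} = 1: q_{North} = 161/3 − (1/6)·1 = 53.5.

53.5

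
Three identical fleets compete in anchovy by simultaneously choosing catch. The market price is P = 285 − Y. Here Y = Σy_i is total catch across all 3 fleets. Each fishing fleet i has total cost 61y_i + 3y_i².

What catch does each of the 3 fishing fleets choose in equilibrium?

A representative fishing fleet's profit is π_i = y_i(285 − Y) − 61y_i − 3y_i², with Y = y_i + Σ_{j≠i} y_j.
First-order condition: 224 − 8y_i − Σ_{j≠i} y_j = 0.
In a symmetric equilibrium every fishing fleet chooses the same y, so Σ_{j≠i} y_j = 2y. The condition becomes 224 − 10y = 0, giving y = 224/10 = 22.4.

22.4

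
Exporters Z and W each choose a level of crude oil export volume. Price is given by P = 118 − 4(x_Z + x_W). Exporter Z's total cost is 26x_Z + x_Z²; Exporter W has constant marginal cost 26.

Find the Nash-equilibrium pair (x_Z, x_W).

5.75, 8.625

Exporter Z's profit: π = x_Z(118 − 4(x_Z + x_W)) − 26x_Z − x_Z².
∂π/∂x_Z = 92 − 10x_Z − 4x_W = 0, so x_Z = 9.2 − 0.4x_W.
For W: ∂π/∂x_W = 92 − 8x_W − 4x_Z = 0 ⇒ x_W = 11.5 − 0.5x_Z.
Substituting the second reaction function into the first: x_Z = 9.2 − 0.4(11.5 − 0.5x_Z), which gives 0.8x_Z = 4.6 ⇒ x_Z = 5.75.
Then x_W = 11.5 − 0.5·5.75 = 8.625.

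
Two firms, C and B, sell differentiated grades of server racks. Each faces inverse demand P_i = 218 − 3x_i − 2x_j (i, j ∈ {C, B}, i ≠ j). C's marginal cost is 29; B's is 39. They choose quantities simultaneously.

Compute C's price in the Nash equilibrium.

Firm C's profit: π = x_C(218 − 3x_C − 2x_B) − 29x_C.
∂π/∂x_C = 189 − 6x_C − 2x_B = 0 ⇒ x_C = 31.5 − (1/3)x_B.
Similarly x_B = 179/6 − (1/3)x_C.
Plugging x_B into C's best response: x_C = 31.5 − (1/3)(179/6 − (1/3)x_C) ⇒ (8/9)x_C = 194/9, so x_C = 24.25.
Then x_B = 179/6 − (1/3)·24.25 = 21.75.
P_C = 218 − 3·24.25 − 2·21.75 = 101.75.

101.75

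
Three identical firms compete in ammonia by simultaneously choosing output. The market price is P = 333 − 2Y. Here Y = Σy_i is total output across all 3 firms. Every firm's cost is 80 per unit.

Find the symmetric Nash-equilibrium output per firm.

A representative firm's profit is π_i = y_i(333 − 2Y) − 80y_i, with Y = y_i + Σ_{j≠i} y_j.
First-order condition: 253 − 4y_i − 2Σ_{j≠i} y_j = 0.
In a symmetric equilibrium every firm chooses the same y, so Σ_{j≠i} y_j = 2y. The condition becomes 253 − 8y = 0, giving y = 253/8 = 31.625.

31.625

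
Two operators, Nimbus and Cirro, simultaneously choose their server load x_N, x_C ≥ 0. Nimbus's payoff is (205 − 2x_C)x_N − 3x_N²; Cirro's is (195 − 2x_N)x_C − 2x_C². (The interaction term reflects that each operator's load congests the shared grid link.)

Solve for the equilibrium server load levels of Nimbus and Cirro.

Expanding Nimbus's payoff: 205x_N − 2x_Cx_N − 3x_N².
∂π/∂x_N = 205 − 2x_C − 6x_N = 0, so x_N = 205/6 − (1/3)x_C.
Likewise for Cirro: x_C = 48.75 − 0.5x_N.
Solving the two reaction functions simultaneously: (1 − (−1/3)(−0.5))x_N = 205/6 − (1/3)·48.75, so (5/6)x_N = 215/12 and x_N = 21.5.
Then x_C = 48.75 − 0.5·21.5 = 38.

21.5, 38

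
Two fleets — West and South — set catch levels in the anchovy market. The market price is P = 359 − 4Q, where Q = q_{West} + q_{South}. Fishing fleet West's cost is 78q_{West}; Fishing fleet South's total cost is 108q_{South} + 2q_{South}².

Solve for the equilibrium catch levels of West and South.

29.6, 11.05

Fishing fleet West's profit: π = q_{West}(359 − 4(q_{West} + q_{South})) − 78q_{West}.
∂π/∂q_{West} = 281 − 8q_{West} − 4q_{South} = 0, so q_{West} = 35.125 − 0.5q_{South}.
For South: ∂π/∂q_{South} = 251 − 12q_{South} − 4q_{West} = 0 ⇒ q_{South} = 251/12 − (1/3)q_{West}.
Plugging q_{South} into West's best response: q_{West} = 35.125 − 0.5(251/12 − (1/3)q_{West}) ⇒ (5/6)q_{West} = 74/3, so q_{West} = 29.6.
Then q_{South} = 251/12 − (1/3)·29.6 = 11.05.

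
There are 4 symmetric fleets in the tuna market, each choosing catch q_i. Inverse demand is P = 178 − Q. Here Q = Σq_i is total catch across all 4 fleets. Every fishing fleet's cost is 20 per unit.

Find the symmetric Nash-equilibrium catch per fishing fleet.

A representative fishing fleet's profit is π_i = q_i(178 − Q) − 20q_i, with Q = q_i + Σ_{j≠i} q_j.
First-order condition: 158 − 2q_i − Σ_{j≠i} q_j = 0.
Imposing symmetry (q_j = q for all j) turns Σ_{j≠i} q_j into 3q, so 158 = 5q and q = 31.6.

31.6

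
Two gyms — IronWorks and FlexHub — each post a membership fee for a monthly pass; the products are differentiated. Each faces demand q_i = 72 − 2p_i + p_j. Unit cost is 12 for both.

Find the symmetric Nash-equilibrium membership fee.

IronWorks's profit: π = (p_{IronWorks} − 12)(72 − 2p_{IronWorks} + p_{FlexHub}).
∂π/∂p_{IronWorks} = 96 − 4p_{IronWorks} + p_{FlexHub} = 0 ⇒ p_{IronWorks} = 24 + 0.25p_{FlexHub}.
By symmetry p_{FlexHub} = p_{IronWorks}; substituting into the reaction function, 0.75p_{IronWorks} = 24 and p_{IronWorks} = 32.

32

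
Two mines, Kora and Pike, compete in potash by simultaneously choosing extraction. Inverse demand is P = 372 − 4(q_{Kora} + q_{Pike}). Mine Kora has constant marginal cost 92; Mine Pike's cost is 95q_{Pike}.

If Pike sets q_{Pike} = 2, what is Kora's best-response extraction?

Mine Kora's profit: π = q_{Kora}(372 − 4(q_{Kora} + q_{Pike})) − 92q_{Kora}.
∂π/∂q_{Kora} = 280 − 8q_{Kora} − 4q_{Pike} = 0, so q_{Kora} = 35 − 0.5q_{Pike}.
At q_{Pike} = 2: q_{Kora} = 35 − 0.5·2 = 34.

34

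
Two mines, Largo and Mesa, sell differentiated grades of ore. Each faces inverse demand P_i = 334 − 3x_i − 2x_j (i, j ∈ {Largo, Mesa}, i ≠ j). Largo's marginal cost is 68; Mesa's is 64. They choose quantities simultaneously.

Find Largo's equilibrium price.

167

Mine Largo's profit: π = x_{Largo}(334 − 3x_{Largo} − 2x_{Mesa}) − 68x_{Largo}.
∂π/∂x_{Largo} = 266 − 6x_{Largo} − 2x_{Mesa} = 0 ⇒ x_{Largo} = 133/3 − (1/3)x_{Mesa}.
Similarly x_{Mesa} = 45 − (1/3)x_{Largo}.
Solving the two reaction functions simultaneously: (1 − (−1/3)(−1/3))x_{Largo} = 133/3 − (1/3)·45, so (8/9)x_{Largo} = 88/3 and x_{Largo} = 33.
Then x_{Mesa} = 45 − (1/3)·33 = 34.
P_{Largo} = 334 − 3·33 − 2·34 = 167.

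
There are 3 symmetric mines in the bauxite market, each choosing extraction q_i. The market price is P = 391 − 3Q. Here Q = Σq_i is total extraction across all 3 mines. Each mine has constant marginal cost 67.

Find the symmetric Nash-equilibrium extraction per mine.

27

A representative mine's profit is π_i = q_i(391 − 3Q) − 67q_i, with Q = q_i + Σ_{j≠i} q_j.
First-order condition: 324 − 6q_i − 3Σ_{j≠i} q_j = 0.
With identical mines, set every q_j = q: then 324 − 6q − 6q = 0, i.e. q = 324/12 = 27.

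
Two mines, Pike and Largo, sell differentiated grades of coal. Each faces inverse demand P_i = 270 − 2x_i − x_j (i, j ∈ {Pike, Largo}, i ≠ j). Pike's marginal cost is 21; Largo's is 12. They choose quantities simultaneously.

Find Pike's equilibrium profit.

Mine Pike's profit: π = x_{Pike}(270 − 2x_{Pike} − x_{Largo}) − 21x_{Pike}.
∂π/∂x_{Pike} = 249 − 4x_{Pike} − x_{Largo} = 0 ⇒ x_{Pike} = 62.25 − 0.25x_{Largo}.
Similarly x_{Largo} = 64.5 − 0.25x_{Pike}.
Solving the two reaction functions simultaneously: (1 − (−0.25)(−0.25))x_{Pike} = 62.25 − 0.25·64.5, so 0.9375x_{Pike} = 46.125 and x_{Pike} = 49.2.
Then x_{Largo} = 64.5 − 0.25·49.2 = 52.2.
P_{Pike} = 270 − 2·49.2 − 52.2 = 119.4.
Profit = (119.4 − 21)·49.2 = 4841.28.

4841.28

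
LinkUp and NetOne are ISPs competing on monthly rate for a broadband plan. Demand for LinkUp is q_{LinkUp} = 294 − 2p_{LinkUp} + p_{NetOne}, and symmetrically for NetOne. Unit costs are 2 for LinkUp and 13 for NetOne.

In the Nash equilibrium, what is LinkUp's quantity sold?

197.6

LinkUp's profit: π = (p_{LinkUp} − 2)(294 − 2p_{LinkUp} + p_{NetOne}).
∂π/∂p_{LinkUp} = 298 − 4p_{LinkUp} + p_{NetOne} = 0 ⇒ p_{LinkUp} = 74.5 + 0.25p_{NetOne}.
Similarly p_{NetOne} = 80 + 0.25p_{LinkUp}.
Solving the two reaction functions simultaneously: (1 − (0.25)(0.25))p_{LinkUp} = 74.5 + 0.25·80, so 0.9375p_{LinkUp} = 94.5 and p_{LinkUp} = 100.8.
Then p_{NetOne} = 80 + 0.25·100.8 = 105.2.
q_{LinkUp} = 294 − 2·100.8 + 105.2 = 197.6.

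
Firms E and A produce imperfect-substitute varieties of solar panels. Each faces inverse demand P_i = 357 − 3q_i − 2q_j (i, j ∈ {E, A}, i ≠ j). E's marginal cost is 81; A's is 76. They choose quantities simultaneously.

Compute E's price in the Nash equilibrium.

183.5625

Firm E's profit: π = q_E(357 − 3q_E − 2q_A) − 81q_E.
∂π/∂q_E = 276 − 6q_E − 2q_A = 0 ⇒ q_E = 46 − (1/3)q_A.
Similarly q_A = 281/6 − (1/3)q_E.
Substituting the second reaction function into the first: q_E = 46 − (1/3)(281/6 − (1/3)q_E), which gives (8/9)q_E = 547/18 ⇒ q_E = 34.1875.
Then q_A = 281/6 − (1/3)·34.1875 = 35.4375.
P_E = 357 − 3·34.1875 − 2·35.4375 = 183.5625.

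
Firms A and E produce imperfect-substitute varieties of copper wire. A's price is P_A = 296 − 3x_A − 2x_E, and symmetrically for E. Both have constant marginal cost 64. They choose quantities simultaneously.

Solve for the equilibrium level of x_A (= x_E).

29

Firm A's profit: π = x_A(296 − 3x_A − 2x_E) − 64x_A.
∂π/∂x_A = 232 − 6x_A − 2x_E = 0 ⇒ x_A = 116/3 − (1/3)x_E.
By symmetry x_E = x_A; substituting into the reaction function, (4/3)x_A = 116/3 and x_A = 29.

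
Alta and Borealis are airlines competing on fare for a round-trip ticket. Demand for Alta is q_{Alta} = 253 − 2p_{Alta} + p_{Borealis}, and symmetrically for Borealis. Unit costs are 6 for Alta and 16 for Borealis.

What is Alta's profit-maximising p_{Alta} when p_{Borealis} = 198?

115.75

Alta's profit: π = (p_{Alta} − 6)(253 − 2p_{Alta} + p_{Borealis}).
∂π/∂p_{Alta} = 265 − 4p_{Alta} + p_{Borealis} = 0 ⇒ p_{Alta} = 66.25 + 0.25p_{Borealis}.
At p_{Borealis} = 198: p_{Alta} = 66.25 + 0.25·198 = 115.75.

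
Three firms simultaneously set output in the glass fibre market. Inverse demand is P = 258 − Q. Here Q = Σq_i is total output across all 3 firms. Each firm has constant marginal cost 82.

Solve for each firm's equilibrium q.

A representative firm's profit is π_i = q_i(258 − Q) − 82q_i, with Q = q_i + Σ_{j≠i} q_j.
First-order condition: 176 − 2q_i − Σ_{j≠i} q_j = 0.
Imposing symmetry (q_j = q for all j) turns Σ_{j≠i} q_j into 2q, so 176 = 4q and q = 44.

44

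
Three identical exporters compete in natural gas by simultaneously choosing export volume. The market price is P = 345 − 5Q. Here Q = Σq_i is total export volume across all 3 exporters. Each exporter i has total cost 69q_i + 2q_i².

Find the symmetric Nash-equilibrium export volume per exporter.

11.5

A representative exporter's profit is π_i = q_i(345 − 5Q) − 69q_i − 2q_i², with Q = q_i + Σ_{j≠i} q_j.
First-order condition: 276 − 14q_i − 5Σ_{j≠i} q_j = 0.
With identical exporters, set every q_j = q: then 276 − 14q − 10q = 0, i.e. q = 276/24 = 11.5.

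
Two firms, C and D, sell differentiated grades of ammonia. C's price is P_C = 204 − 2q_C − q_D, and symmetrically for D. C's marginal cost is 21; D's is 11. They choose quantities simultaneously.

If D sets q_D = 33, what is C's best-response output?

37.5

Firm C's profit: π = q_C(204 − 2q_C − q_D) − 21q_C.
∂π/∂q_C = 183 − 4q_C − q_D = 0 ⇒ q_C = 45.75 − 0.25q_D.
At q_D = 33: q_C = 45.75 − 0.25·33 = 37.5.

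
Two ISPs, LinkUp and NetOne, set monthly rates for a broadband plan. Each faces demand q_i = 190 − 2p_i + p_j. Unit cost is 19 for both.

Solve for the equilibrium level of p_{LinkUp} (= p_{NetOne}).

LinkUp's profit: π = (p_{LinkUp} − 19)(190 − 2p_{LinkUp} + p_{NetOne}).
∂π/∂p_{LinkUp} = 228 − 4p_{LinkUp} + p_{NetOne} = 0 ⇒ p_{LinkUp} = 57 + 0.25p_{NetOne}.
The game is symmetric, so in equilibrium p_{NetOne} = p_{LinkUp}: the reaction function gives 0.75p_{LinkUp} = 57, hence p_{LinkUp} = 76.

76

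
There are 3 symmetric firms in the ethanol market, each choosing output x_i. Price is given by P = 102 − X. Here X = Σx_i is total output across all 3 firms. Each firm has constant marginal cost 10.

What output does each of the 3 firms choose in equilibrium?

23

A representative firm's profit is π_i = x_i(102 − X) − 10x_i, with X = x_i + Σ_{j≠i} x_j.
First-order condition: 92 − 2x_i − Σ_{j≠i} x_j = 0.
Imposing symmetry (x_j = x for all j) turns Σ_{j≠i} x_j into 2x, so 92 = 4x and x = 23.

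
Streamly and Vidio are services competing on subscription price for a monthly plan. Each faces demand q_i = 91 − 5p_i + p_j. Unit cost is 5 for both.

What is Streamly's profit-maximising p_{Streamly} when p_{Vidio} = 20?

Streamly's profit: π = (p_{Streamly} − 5)(91 − 5p_{Streamly} + p_{Vidio}).
∂π/∂p_{Streamly} = 116 − 10p_{Streamly} + p_{Vidio} = 0 ⇒ p_{Streamly} = 11.6 + 0.1p_{Vidio}.
At p_{Vidio} = 20: p_{Streamly} = 11.6 + 0.1·20 = 13.6.

13.6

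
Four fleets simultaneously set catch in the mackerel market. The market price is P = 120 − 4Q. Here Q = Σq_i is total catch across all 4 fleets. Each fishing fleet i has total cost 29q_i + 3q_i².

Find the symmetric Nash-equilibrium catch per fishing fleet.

A representative fishing fleet's profit is π_i = q_i(120 − 4Q) − 29q_i − 3q_i², with Q = q_i + Σ_{j≠i} q_j.
First-order condition: 91 − 14q_i − 4Σ_{j≠i} q_j = 0.
In a symmetric equilibrium every fishing fleet chooses the same q, so Σ_{j≠i} q_j = 3q. The condition becomes 91 − 26q = 0, giving q = 91/26 = 3.5.

3.5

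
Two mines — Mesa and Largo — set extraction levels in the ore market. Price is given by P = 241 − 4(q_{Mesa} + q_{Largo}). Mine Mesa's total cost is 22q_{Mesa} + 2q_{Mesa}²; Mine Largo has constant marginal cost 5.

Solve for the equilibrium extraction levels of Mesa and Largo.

10.1, 24.45

Mine Mesa's profit: π = q_{Mesa}(241 − 4(q_{Mesa} + q_{Largo})) − 22q_{Mesa} − 2q_{Mesa}².
∂π/∂q_{Mesa} = 219 − 12q_{Mesa} − 4q_{Largo} = 0, so q_{Mesa} = 18.25 − (1/3)q_{Largo}.
For Largo: ∂π/∂q_{Largo} = 236 − 8q_{Largo} − 4q_{Mesa} = 0 ⇒ q_{Largo} = 29.5 − 0.5q_{Mesa}.
Substituting the second reaction function into the first: q_{Mesa} = 18.25 − (1/3)(29.5 − 0.5q_{Mesa}), which gives (5/6)q_{Mesa} = 101/12 ⇒ q_{Mesa} = 10.1.
Then q_{Largo} = 29.5 − 0.5·10.1 = 24.45.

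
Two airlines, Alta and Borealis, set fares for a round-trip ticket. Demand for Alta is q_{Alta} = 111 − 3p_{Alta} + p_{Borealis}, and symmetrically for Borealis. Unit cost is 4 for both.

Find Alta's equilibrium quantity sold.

61.8

Alta's profit: π = (p_{Alta} − 4)(111 − 3p_{Alta} + p_{Borealis}).
∂π/∂p_{Alta} = 123 − 6p_{Alta} + p_{Borealis} = 0 ⇒ p_{Alta} = 20.5 + (1/6)p_{Borealis}.
By symmetry p_{Borealis} = p_{Alta}; substituting into the reaction function, (5/6)p_{Alta} = 20.5 and p_{Alta} = 24.6.
q_{Alta} = 111 − 3·24.6 + 24.6 = 61.8.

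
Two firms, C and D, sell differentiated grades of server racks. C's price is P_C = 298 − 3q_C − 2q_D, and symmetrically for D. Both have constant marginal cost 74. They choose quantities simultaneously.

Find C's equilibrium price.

158

Firm C's profit: π = q_C(298 − 3q_C − 2q_D) − 74q_C.
∂π/∂q_C = 224 − 6q_C − 2q_D = 0 ⇒ q_C = 112/3 − (1/3)q_D.
By symmetry q_D = q_C; substituting into the reaction function, (4/3)q_C = 112/3 and q_C = 28.
P_C = 298 − 3·28 − 2·28 = 158.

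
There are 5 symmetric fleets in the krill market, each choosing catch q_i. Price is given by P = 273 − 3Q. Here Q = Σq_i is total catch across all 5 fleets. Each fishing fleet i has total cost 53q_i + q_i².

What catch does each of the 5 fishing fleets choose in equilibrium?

A representative fishing fleet's profit is π_i = q_i(273 − 3Q) − 53q_i − q_i², with Q = q_i + Σ_{j≠i} q_j.
First-order condition: 220 − 8q_i − 3Σ_{j≠i} q_j = 0.
Imposing symmetry (q_j = q for all j) turns Σ_{j≠i} q_j into 4q, so 220 = 20q and q = 11.

11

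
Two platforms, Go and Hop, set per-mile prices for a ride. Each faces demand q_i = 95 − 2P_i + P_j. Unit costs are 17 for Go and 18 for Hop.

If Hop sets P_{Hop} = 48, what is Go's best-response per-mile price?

44.25

Go's profit: π = (P_{Go} − 17)(95 − 2P_{Go} + P_{Hop}).
∂π/∂P_{Go} = 129 − 4P_{Go} + P_{Hop} = 0 ⇒ P_{Go} = 32.25 + 0.25P_{Hop}.
At P_{Hop} = 48: P_{Go} = 32.25 + 0.25·48 = 44.25.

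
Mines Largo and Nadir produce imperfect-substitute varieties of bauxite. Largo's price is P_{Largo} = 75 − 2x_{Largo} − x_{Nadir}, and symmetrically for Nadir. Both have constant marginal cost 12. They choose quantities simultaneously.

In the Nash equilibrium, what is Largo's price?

Mine Largo's profit: π = x_{Largo}(75 − 2x_{Largo} − x_{Nadir}) − 12x_{Largo}.
∂π/∂x_{Largo} = 63 − 4x_{Largo} − x_{Nadir} = 0 ⇒ x_{Largo} = 15.75 − 0.25x_{Nadir}.
Setting x_{Largo} = x_{Nadir} in the reaction function: x_{Largo} = 15.75 − 0.25x_{Largo}, so x_{Largo} = 15.75 / 1.25 = 12.6.
P_{Largo} = 75 − 2·12.6 − 12.6 = 37.2.

37.2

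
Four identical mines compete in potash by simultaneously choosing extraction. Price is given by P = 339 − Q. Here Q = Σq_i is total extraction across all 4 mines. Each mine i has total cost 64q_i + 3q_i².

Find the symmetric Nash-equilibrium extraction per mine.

A representative mine's profit is π_i = q_i(339 − Q) − 64q_i − 3q_i², with Q = q_i + Σ_{j≠i} q_j.
First-order condition: 275 − 8q_i − Σ_{j≠i} q_j = 0.
In a symmetric equilibrium every mine chooses the same q, so Σ_{j≠i} q_j = 3q. The condition becomes 275 − 11q = 0, giving q = 275/11 = 25.

25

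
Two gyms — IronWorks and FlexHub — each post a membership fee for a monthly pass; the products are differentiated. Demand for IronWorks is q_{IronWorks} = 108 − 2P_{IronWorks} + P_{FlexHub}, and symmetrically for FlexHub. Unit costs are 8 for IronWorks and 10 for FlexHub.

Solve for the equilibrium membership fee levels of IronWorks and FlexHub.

41.6, 42.4

IronWorks's profit: π = (P_{IronWorks} − 8)(108 − 2P_{IronWorks} + P_{FlexHub}).
∂π/∂P_{IronWorks} = 124 − 4P_{IronWorks} + P_{FlexHub} = 0 ⇒ P_{IronWorks} = 31 + 0.25P_{FlexHub}.
Similarly P_{FlexHub} = 32 + 0.25P_{IronWorks}.
Substituting the second reaction function into the first: P_{IronWorks} = 31 + 0.25(32 + 0.25P_{IronWorks}), which gives 0.9375P_{IronWorks} = 39 ⇒ P_{IronWorks} = 41.6.
Then P_{FlexHub} = 32 + 0.25·41.6 = 42.4.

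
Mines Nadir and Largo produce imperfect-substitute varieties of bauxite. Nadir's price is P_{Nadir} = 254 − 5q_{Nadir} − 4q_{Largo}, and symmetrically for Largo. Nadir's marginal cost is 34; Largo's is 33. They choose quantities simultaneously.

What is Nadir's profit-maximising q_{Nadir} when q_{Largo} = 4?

Mine Nadir's profit: π = q_{Nadir}(254 − 5q_{Nadir} − 4q_{Largo}) − 34q_{Nadir}.
∂π/∂q_{Nadir} = 220 − 10q_{Nadir} − 4q_{Largo} = 0 ⇒ q_{Nadir} = 22 − 0.4q_{Largo}.
At q_{Largo} = 4: q_{Nadir} = 22 − 0.4·4 = 20.4.

20.4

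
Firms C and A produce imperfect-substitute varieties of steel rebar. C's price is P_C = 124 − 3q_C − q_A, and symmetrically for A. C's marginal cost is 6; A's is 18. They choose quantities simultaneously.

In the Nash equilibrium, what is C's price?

Firm C's profit: π = q_C(124 − 3q_C − q_A) − 6q_C.
∂π/∂q_C = 118 − 6q_C − q_A = 0 ⇒ q_C = 59/3 − (1/6)q_A.
Similarly q_A = 53/3 − (1/6)q_C.
Plugging q_A into C's best response: q_C = 59/3 − (1/6)(53/3 − (1/6)q_C) ⇒ (35/36)q_C = 301/18, so q_C = 17.2.
Then q_A = 53/3 − (1/6)·17.2 = 14.8.
P_C = 124 − 3·17.2 − 14.8 = 57.6.

57.6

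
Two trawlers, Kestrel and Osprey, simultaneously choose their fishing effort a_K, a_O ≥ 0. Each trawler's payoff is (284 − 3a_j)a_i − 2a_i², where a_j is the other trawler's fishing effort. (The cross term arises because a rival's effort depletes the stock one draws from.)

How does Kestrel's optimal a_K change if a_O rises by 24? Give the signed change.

-18

Kestrel's payoff is (284 − 3a_O)a_K − 2a_K².
∂π/∂a_K = 284 − 3a_O − 4a_K = 0, so a_K = 71 − 0.75a_O.
The reaction-function slope is −0.75, so a 24-unit rise in a_O moves a_K by −0.75 × 24 = −18. Kestrel's best response falls — the actions are strategic substitutes.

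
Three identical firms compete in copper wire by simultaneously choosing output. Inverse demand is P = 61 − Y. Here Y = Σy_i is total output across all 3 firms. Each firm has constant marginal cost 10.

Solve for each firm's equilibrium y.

12.75

A representative firm's profit is π_i = y_i(61 − Y) − 10y_i, with Y = y_i + Σ_{j≠i} y_j.
First-order condition: 51 − 2y_i − Σ_{j≠i} y_j = 0.
Imposing symmetry (y_j = y for all j) turns Σ_{j≠i} y_j into 2y, so 51 = 4y and y = 12.75.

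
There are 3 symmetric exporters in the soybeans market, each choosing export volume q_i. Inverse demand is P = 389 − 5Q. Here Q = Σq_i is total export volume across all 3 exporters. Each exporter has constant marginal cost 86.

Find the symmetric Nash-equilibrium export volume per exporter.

A representative exporter's profit is π_i = q_i(389 − 5Q) − 86q_i, with Q = q_i + Σ_{j≠i} q_j.
First-order condition: 303 − 10q_i − 5Σ_{j≠i} q_j = 0.
Imposing symmetry (q_j = q for all j) turns Σ_{j≠i} q_j into 2q, so 303 = 20q and q = 15.15.

15.15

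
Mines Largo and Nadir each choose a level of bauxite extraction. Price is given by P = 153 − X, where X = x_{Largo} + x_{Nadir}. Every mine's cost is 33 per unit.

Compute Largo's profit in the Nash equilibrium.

Mine Largo's profit: π = x_{Largo}(153 − (x_{Largo} + x_{Nadir})) − 33x_{Largo}.
∂π/∂x_{Largo} = 120 − 2x_{Largo} − x_{Nadir} = 0, so x_{Largo} = 60 − 0.5x_{Nadir}.
Setting x_{Largo} = x_{Nadir} in the reaction function: x_{Largo} = 60 − 0.5x_{Largo}, so x_{Largo} = 60 / 1.5 = 40.
Price P = 153 − 80 = 73.
Largo's profit: (73 − 33)·40 = 1600.

1600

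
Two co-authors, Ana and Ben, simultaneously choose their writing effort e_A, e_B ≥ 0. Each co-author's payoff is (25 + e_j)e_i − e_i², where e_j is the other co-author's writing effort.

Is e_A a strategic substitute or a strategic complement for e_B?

strategic complements

Ana's payoff is (25 + e_B)e_A − e_A².
∂π/∂e_A = 25 + e_B − 2e_A = 0, so e_A = 12.5 + 0.5e_B.
The best-response slope de_A/de_B = 0.5 > 0: the reaction function is upward-sloping, so the choices are strategic complements.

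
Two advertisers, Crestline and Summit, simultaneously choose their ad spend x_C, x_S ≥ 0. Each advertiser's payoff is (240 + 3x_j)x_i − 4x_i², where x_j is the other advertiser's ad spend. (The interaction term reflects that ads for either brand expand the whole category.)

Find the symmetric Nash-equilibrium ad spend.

Crestline's payoff is (240 + 3x_S)x_C − 4x_C².
∂π/∂x_C = 240 + 3x_S − 8x_C = 0, so x_C = 30 + 0.375x_S.
Setting x_C = x_S in the reaction function: x_C = 30 + 0.375x_C, so x_C = 30 / 0.625 = 48.

48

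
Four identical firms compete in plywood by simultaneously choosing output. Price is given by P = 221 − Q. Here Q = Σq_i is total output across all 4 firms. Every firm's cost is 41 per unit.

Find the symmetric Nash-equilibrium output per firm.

A representative firm's profit is π_i = q_i(221 − Q) − 41q_i, with Q = q_i + Σ_{j≠i} q_j.
First-order condition: 180 − 2q_i − Σ_{j≠i} q_j = 0.
With identical firms, set every q_j = q: then 180 − 2q − 3q = 0, i.e. q = 180/5 = 36.

36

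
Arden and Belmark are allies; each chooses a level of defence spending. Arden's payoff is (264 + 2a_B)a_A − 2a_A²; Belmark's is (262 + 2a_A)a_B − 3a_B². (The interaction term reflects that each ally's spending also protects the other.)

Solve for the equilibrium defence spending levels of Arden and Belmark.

105.4, 78.8

Expanding Arden's payoff: 264a_A + 2a_Ba_A − 2a_A².
∂π/∂a_A = 264 + 2a_B − 4a_A = 0, so a_A = 66 + 0.5a_B.
Likewise for Belmark: a_B = 131/3 + (1/3)a_A.
Plugging a_B into Arden's best response: a_A = 66 + 0.5(131/3 + (1/3)a_A) ⇒ (5/6)a_A = 527/6, so a_A = 105.4.
Then a_B = 131/3 + (1/3)·105.4 = 78.8.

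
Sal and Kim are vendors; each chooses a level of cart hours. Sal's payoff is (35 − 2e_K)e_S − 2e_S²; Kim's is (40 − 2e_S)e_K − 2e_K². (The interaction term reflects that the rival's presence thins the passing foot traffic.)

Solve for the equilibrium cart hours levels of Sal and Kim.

Expanding Sal's payoff: 35e_S − 2e_Ke_S − 2e_S².
∂π/∂e_S = 35 − 2e_K − 4e_S = 0, so e_S = 8.75 − 0.5e_K.
Likewise for Kim: e_K = 10 − 0.5e_S.
Plugging e_K into Sal's best response: e_S = 8.75 − 0.5(10 − 0.5e_S) ⇒ 0.75e_S = 3.75, so e_S = 5.
Then e_K = 10 − 0.5·5 = 7.5.

5, 7.5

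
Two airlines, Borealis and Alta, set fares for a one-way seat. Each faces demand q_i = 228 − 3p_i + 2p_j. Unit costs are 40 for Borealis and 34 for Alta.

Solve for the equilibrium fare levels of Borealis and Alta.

85.875, 83.625

Borealis's profit: π = (p_{Borealis} − 40)(228 − 3p_{Borealis} + 2p_{Alta}).
∂π/∂p_{Borealis} = 348 − 6p_{Borealis} + 2p_{Alta} = 0 ⇒ p_{Borealis} = 58 + (1/3)p_{Alta}.
Similarly p_{Alta} = 55 + (1/3)p_{Borealis}.
Solving the two reaction functions simultaneously: (1 − (1/3)(1/3))p_{Borealis} = 58 + (1/3)·55, so (8/9)p_{Borealis} = 229/3 and p_{Borealis} = 85.875.
Then p_{Alta} = 55 + (1/3)·85.875 = 83.625.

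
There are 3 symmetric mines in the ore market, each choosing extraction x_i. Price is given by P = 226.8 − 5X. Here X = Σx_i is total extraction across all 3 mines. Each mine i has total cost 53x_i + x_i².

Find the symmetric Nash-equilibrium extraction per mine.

A representative mine's profit is π_i = x_i(226.8 − 5X) − 53x_i − x_i², with X = x_i + Σ_{j≠i} x_j.
First-order condition: 173.8 − 12x_i − 5Σ_{j≠i} x_j = 0.
With identical mines, set every x_j = x: then 173.8 − 12x − 10x = 0, i.e. x = 173.8/22 = 7.9.

7.9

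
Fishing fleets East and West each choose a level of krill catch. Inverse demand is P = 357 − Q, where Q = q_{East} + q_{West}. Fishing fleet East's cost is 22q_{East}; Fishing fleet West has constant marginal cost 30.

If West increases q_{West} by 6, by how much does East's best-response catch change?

Fishing fleet East's profit: π = q_{East}(357 − (q_{East} + q_{West})) − 22q_{East}.
∂π/∂q_{East} = 335 − 2q_{East} − q_{West} = 0, so q_{East} = 167.5 − 0.5q_{West}.
The reaction-function slope is −0.5, so a 6-unit rise in q_{West} moves q_{East} by −0.5 × 6 = −3. East's best response falls — the actions are strategic substitutes.

-3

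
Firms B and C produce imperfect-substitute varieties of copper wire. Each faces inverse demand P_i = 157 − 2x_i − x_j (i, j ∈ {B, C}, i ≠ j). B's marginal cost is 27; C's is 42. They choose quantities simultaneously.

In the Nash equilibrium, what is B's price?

81

Firm B's profit: π = x_B(157 − 2x_B − x_C) − 27x_B.
∂π/∂x_B = 130 − 4x_B − x_C = 0 ⇒ x_B = 32.5 − 0.25x_C.
Similarly x_C = 28.75 − 0.25x_B.
Plugging x_C into B's best response: x_B = 32.5 − 0.25(28.75 − 0.25x_B) ⇒ 0.9375x_B = 25.3125, so x_B = 27.
Then x_C = 28.75 − 0.25·27 = 22.
P_B = 157 − 2·27 − 22 = 81.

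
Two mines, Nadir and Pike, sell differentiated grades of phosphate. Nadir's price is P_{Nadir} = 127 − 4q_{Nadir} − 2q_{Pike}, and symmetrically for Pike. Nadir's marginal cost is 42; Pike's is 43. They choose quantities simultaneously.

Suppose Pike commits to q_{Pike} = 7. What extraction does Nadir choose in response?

Mine Nadir's profit: π = q_{Nadir}(127 − 4q_{Nadir} − 2q_{Pike}) − 42q_{Nadir}.
∂π/∂q_{Nadir} = 85 − 8q_{Nadir} − 2q_{Pike} = 0 ⇒ q_{Nadir} = 10.625 − 0.25q_{Pike}.
At q_{Pike} = 7: q_{Nadir} = 10.625 − 0.25·7 = 8.875.

8.875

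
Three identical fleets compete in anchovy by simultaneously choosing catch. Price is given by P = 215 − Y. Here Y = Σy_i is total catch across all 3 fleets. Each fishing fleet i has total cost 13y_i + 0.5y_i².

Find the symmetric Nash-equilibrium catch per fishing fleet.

A representative fishing fleet's profit is π_i = y_i(215 − Y) − 13y_i − 0.5y_i², with Y = y_i + Σ_{j≠i} y_j.
First-order condition: 202 − 3y_i − Σ_{j≠i} y_j = 0.
In a symmetric equilibrium every fishing fleet chooses the same y, so Σ_{j≠i} y_j = 2y. The condition becomes 202 − 5y = 0, giving y = 202/5 = 40.4.

40.4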